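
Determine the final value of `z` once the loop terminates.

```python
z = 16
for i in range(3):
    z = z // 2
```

Let's trace through this code step by step.

Initialize: z = 16
Entering loop: for i in range(3):
After iteration 1: i = 0, z = 8
After iteration 2: i = 1, z = 4
After iteration 3: i = 2, z = 2
Loop ends.

Final answer: 2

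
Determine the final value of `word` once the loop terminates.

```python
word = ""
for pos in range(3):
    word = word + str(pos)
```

Let's trace through this code step by step.

Initialize: word = ''
Entering loop: for pos in range(3):
After iteration 1: pos = 0, word = '0'
After iteration 2: pos = 1, word = '01'
After iteration 3: pos = 2, word = '012'
Loop ends.

Final answer: '012'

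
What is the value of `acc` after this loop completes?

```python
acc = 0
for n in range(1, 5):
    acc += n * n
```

Let's trace through this code step by step.

Initialize: acc = 0
Entering loop: for n in range(1, 5):
After iteration 1: n = 1, acc = 1
After iteration 2: n = 2, acc = 5
After iteration 3: n = 3, acc = 14
After iteration 4: n = 4, acc = 30
Loop ends.

Final answer: 30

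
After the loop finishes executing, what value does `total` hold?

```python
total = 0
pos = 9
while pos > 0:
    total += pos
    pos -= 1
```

Let's trace through this code step by step.

Initialize: total = 0
Initialize: pos = 9
Entering loop: while pos > 0:
After iteration 1: total = 9, pos = 8
After iteration 2: total = 17, pos = 7
After iteration 3: total = 24, pos = 6
After iteration 4: total = 30, pos = 5
After iteration 5: total = 35, pos = 4
After iteration 6: total = 39, pos = 3
After iteration 7: total = 42, pos = 2
After iteration 8: total = 44, pos = 1
After iteration 9: total = 45, pos = 0
Loop ends.

Final answer: 45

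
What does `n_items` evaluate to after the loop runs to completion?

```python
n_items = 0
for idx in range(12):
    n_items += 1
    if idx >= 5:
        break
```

Let's trace through this code step by step.

Initialize: n_items = 0
Entering loop: for idx in range(12):
After iteration 1: idx = 0, n_items = 1
After iteration 2: idx = 1, n_items = 2
After iteration 3: idx = 2, n_items = 3
After iteration 4: idx = 3, n_items = 4
After iteration 5: idx = 4, n_items = 5
After iteration 6: idx = 5, n_items = 6
Loop ends.

Final answer: 6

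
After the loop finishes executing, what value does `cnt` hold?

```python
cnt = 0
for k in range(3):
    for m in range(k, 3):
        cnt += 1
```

Let's trace through this code step by step.

Initialize: cnt = 0
Entering loop: for k in range(3):
After iteration 1: k = 0, cnt = 3
After iteration 2: k = 1, cnt = 5
After iteration 3: k = 2, cnt = 6
Loop ends.

Final answer: 6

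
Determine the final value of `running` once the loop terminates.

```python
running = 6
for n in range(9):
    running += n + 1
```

Let's trace through this code step by step.

Initialize: running = 6
Entering loop: for n in range(9):
After iteration 1: n = 0, running = 7
After iteration 2: n = 1, running = 9
After iteration 3: n = 2, running = 12
After iteration 4: n = 3, running = 16
After iteration 5: n = 4, running = 21
After iteration 6: n = 5, running = 27
After iteration 7: n = 6, running = 34
After iteration 8: n = 7, running = 42
After iteration 9: n = 8, running = 51
Loop ends.

Final answer: 51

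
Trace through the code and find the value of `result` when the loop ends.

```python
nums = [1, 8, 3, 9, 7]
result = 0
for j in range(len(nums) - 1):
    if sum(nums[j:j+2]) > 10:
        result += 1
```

Let's trace through this code step by step.

Initialize: nums = [1, 8, 3, 9, 7]
Initialize: result = 0
Entering loop: for j in range(len(nums) - 1):
After iteration 1: j = 0, result = 0
After iteration 2: j = 1, result = 1
After iteration 3: j = 2, result = 2
After iteration 4: j = 3, result = 3
Loop ends.

Final answer: 3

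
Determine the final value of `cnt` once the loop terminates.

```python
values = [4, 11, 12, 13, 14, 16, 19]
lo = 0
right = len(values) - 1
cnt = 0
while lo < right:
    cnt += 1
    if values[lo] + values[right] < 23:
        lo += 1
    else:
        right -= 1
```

Let's trace through this code step by step.

Initialize: values = [4, 11, 12, 13, 14, 16, 19]
Initialize: lo = 0
Initialize: right = 6
Initialize: cnt = 0
Entering loop: while lo < right:
After iteration 1: lo = 0, right = 5, cnt = 1
After iteration 2: lo = 1, right = 5, cnt = 2
After iteration 3: lo = 1, right = 4, cnt = 3
After iteration 4: lo = 1, right = 3, cnt = 4
After iteration 5: lo = 1, right = 2, cnt = 5
After iteration 6: lo = 1, right = 1, cnt = 6
Loop ends.

Final answer: 6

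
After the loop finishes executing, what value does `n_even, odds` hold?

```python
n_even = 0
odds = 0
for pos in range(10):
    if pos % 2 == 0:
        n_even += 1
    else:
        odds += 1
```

Let's trace through this code step by step.

Initialize: n_even = 0
Initialize: odds = 0
Entering loop: for pos in range(10):
After iteration 1: pos = 0, n_even = 1, odds = 0
After iteration 2: pos = 1, n_even = 1, odds = 1
After iteration 3: pos = 2, n_even = 2, odds = 1
After iteration 4: pos = 3, n_even = 2, odds = 2
After iteration 5: pos = 4, n_even = 3, odds = 2
After iteration 6: pos = 5, n_even = 3, odds = 3
After iteration 7: pos = 6, n_even = 4, odds = 3
After iteration 8: pos = 7, n_even = 4, odds = 4
After iteration 9: pos = 8, n_even = 5, odds = 4
After iteration 10: pos = 9, n_even = 5, odds = 5
Loop ends.

Final answer: 5, 5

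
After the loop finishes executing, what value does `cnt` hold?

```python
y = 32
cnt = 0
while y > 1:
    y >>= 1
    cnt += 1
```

Let's trace through this code step by step.

Initialize: y = 32
Initialize: cnt = 0
Entering loop: while y > 1:
After iteration 1: y = 16, cnt = 1
After iteration 2: y = 8, cnt = 2
After iteration 3: y = 4, cnt = 3
After iteration 4: y = 2, cnt = 4
After iteration 5: y = 1, cnt = 5
Loop ends.

Final answer: 5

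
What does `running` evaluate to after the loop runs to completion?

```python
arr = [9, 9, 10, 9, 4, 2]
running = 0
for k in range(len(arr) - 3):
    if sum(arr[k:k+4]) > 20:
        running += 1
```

Let's trace through this code step by step.

Initialize: arr = [9, 9, 10, 9, 4, 2]
Initialize: running = 0
Entering loop: for k in range(len(arr) - 3):
After iteration 1: k = 0, running = 1
After iteration 2: k = 1, running = 2
After iteration 3: k = 2, running = 3
Loop ends.

Final answer: 3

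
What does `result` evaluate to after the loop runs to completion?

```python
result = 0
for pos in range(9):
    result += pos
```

Let's trace through this code step by step.

Initialize: result = 0
Entering loop: for pos in range(9):
After iteration 1: pos = 0, result = 0
After iteration 2: pos = 1, result = 1
After iteration 3: pos = 2, result = 3
After iteration 4: pos = 3, result = 6
After iteration 5: pos = 4, result = 10
After iteration 6: pos = 5, result = 15
After iteration 7: pos = 6, result = 21
After iteration 8: pos = 7, result = 28
After iteration 9: pos = 8, result = 36
Loop ends.

Final answer: 36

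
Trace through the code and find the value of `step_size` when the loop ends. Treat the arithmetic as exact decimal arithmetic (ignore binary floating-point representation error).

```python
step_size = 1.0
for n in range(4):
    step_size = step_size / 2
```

Let's trace through this code step by step.

Initialize: step_size = 1.0
Entering loop: for n in range(4):
After iteration 1: n = 0, step_size = 0.5
After iteration 2: n = 1, step_size = 0.25
After iteration 3: n = 2, step_size = 0.125
After iteration 4: n = 3, step_size = 0.0625
Loop ends.

Final answer: 0.0625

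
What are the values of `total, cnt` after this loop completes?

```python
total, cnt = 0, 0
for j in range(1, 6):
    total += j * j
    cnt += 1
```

Let's trace through this code step by step.

Initialize: total = 0
Initialize: cnt = 0
Entering loop: for j in range(1, 6):
After iteration 1: j = 1, total = 1, cnt = 1
After iteration 2: j = 2, total = 5, cnt = 2
After iteration 3: j = 3, total = 14, cnt = 3
After iteration 4: j = 4, total = 30, cnt = 4
After iteration 5: j = 5, total = 55, cnt = 5
Loop ends.

Final answer: 55, 5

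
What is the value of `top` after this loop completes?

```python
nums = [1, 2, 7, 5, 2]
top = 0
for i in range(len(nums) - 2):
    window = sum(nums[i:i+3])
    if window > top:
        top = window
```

Let's trace through this code step by step.

Initialize: nums = [1, 2, 7, 5, 2]
Initialize: top = 0
Entering loop: for i in range(len(nums) - 2):
After iteration 1: i = 0, top = 10, window = 10
After iteration 2: i = 1, top = 14, window = 14
After iteration 3: i = 2, top = 14, window = 14
Loop ends.

Final answer: 14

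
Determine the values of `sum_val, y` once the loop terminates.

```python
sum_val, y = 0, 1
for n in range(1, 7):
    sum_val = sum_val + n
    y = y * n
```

Let's trace through this code step by step.

Initialize: sum_val = 0
Initialize: y = 1
Entering loop: for n in range(1, 7):
After iteration 1: n = 1, sum_val = 1, y = 1
After iteration 2: n = 2, sum_val = 3, y = 2
After iteration 3: n = 3, sum_val = 6, y = 6
After iteration 4: n = 4, sum_val = 10, y = 24
After iteration 5: n = 5, sum_val = 15, y = 120
After iteration 6: n = 6, sum_val = 21, y = 720
Loop ends.

Final answer: 21, 720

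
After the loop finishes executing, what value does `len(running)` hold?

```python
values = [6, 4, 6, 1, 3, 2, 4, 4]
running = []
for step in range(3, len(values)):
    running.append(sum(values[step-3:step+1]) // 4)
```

Let's trace through this code step by step.

Initialize: values = [6, 4, 6, 1, 3, 2, 4, 4]
Initialize: running = []
Entering loop: for step in range(3, len(values)):
After iteration 1: step = 3, running = [4]
After iteration 2: step = 4, running = [4, 3]
After iteration 3: step = 5, running = [4, 3, 3]
After iteration 4: step = 6, running = [4, 3, 3, 2]
After iteration 5: step = 7, running = [4, 3, 3, 2, 3]
Loop ends.
len(running) = 5

Final answer: 5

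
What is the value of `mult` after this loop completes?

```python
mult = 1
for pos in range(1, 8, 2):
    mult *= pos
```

Let's trace through this code step by step.

Initialize: mult = 1
Entering loop: for pos in range(1, 8, 2):
After iteration 1: pos = 1, mult = 1
After iteration 2: pos = 3, mult = 3
After iteration 3: pos = 5, mult = 15
After iteration 4: pos = 7, mult = 105
Loop ends.

Final answer: 105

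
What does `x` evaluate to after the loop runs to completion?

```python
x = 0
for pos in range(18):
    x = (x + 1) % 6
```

Let's trace through this code step by step.

Initialize: x = 0
Entering loop: for pos in range(18):
After iteration 1: pos = 0, x = 1
After iteration 2: pos = 1, x = 2
After iteration 3: pos = 2, x = 3
After iteration 4: pos = 3, x = 4
After iteration 5: pos = 4, x = 5
After iteration 6: pos = 5, x = 0
After iteration 7: pos = 6, x = 1
After iteration 8: pos = 7, x = 2
After iteration 9: pos = 8, x = 3
After iteration 10: pos = 9, x = 4
After iteration 11: pos = 10, x = 5
After iteration 12: pos = 11, x = 0
After iteration 13: pos = 12, x = 1
After iteration 14: pos = 13, x = 2
After iteration 15: pos = 14, x = 3
After iteration 16: pos = 15, x = 4
After iteration 17: pos = 16, x = 5
After iteration 18: pos = 17, x = 0
Loop ends.

Final answer: 0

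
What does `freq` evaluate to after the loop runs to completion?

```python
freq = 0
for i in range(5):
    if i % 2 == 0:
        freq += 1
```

Let's trace through this code step by step.

Initialize: freq = 0
Entering loop: for i in range(5):
After iteration 1: i = 0, freq = 1
After iteration 2: i = 1, freq = 1
After iteration 3: i = 2, freq = 2
After iteration 4: i = 3, freq = 2
After iteration 5: i = 4, freq = 3
Loop ends.

Final answer: 3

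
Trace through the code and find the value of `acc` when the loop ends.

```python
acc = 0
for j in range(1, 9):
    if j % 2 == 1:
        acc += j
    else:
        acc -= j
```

Let's trace through this code step by step.

Initialize: acc = 0
Entering loop: for j in range(1, 9):
After iteration 1: j = 1, acc = 1
After iteration 2: j = 2, acc = -1
After iteration 3: j = 3, acc = 2
After iteration 4: j = 4, acc = -2
After iteration 5: j = 5, acc = 3
After iteration 6: j = 6, acc = -3
After iteration 7: j = 7, acc = 4
After iteration 8: j = 8, acc = -4
Loop ends.

Final answer: -4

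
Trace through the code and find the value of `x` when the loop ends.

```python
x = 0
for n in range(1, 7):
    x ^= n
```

Let's trace through this code step by step.

Initialize: x = 0
Entering loop: for n in range(1, 7):
After iteration 1: n = 1, x = 1
After iteration 2: n = 2, x = 3
After iteration 3: n = 3, x = 0
After iteration 4: n = 4, x = 4
After iteration 5: n = 5, x = 1
After iteration 6: n = 6, x = 7
Loop ends.

Final answer: 7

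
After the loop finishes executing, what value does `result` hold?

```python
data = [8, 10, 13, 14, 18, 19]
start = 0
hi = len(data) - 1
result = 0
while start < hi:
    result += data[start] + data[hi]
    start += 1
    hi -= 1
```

Let's trace through this code step by step.

Initialize: data = [8, 10, 13, 14, 18, 19]
Initialize: start = 0
Initialize: hi = 5
Initialize: result = 0
Entering loop: while start < hi:
After iteration 1: start = 1, hi = 4, result = 27
After iteration 2: start = 2, hi = 3, result = 55
After iteration 3: start = 3, hi = 2, result = 82
Loop ends.

Final answer: 82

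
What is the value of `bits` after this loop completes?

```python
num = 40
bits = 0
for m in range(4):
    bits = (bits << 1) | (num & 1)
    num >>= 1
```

Let's trace through this code step by step.

Initialize: num = 40
Initialize: bits = 0
Entering loop: for m in range(4):
After iteration 1: m = 0, num = 20, bits = 0
After iteration 2: m = 1, num = 10, bits = 0
After iteration 3: m = 2, num = 5, bits = 0
After iteration 4: m = 3, num = 2, bits = 1
Loop ends.

Final answer: 1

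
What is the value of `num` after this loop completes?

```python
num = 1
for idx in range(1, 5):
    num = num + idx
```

Let's trace through this code step by step.

Initialize: num = 1
Entering loop: for idx in range(1, 5):
After iteration 1: idx = 1, num = 2
After iteration 2: idx = 2, num = 4
After iteration 3: idx = 3, num = 7
After iteration 4: idx = 4, num = 11
Loop ends.

Final answer: 11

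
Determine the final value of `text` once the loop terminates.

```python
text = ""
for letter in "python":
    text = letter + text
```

Let's trace through this code step by step.

Initialize: text = ''
Entering loop: for letter in "python":
After iteration 1: letter = 'p', text = 'p'
After iteration 2: letter = 'y', text = 'yp'
After iteration 3: letter = 't', text = 'typ'
After iteration 4: letter = 'h', text = 'htyp'
After iteration 5: letter = 'o', text = 'ohtyp'
After iteration 6: letter = 'n', text = 'nohtyp'
Loop ends.

Final answer: 'nohtyp'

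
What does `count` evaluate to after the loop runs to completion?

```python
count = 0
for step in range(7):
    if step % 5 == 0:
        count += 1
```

Let's trace through this code step by step.

Initialize: count = 0
Entering loop: for step in range(7):
After iteration 1: step = 0, count = 1
After iteration 2: step = 1, count = 1
After iteration 3: step = 2, count = 1
After iteration 4: step = 3, count = 1
After iteration 5: step = 4, count = 1
After iteration 6: step = 5, count = 2
After iteration 7: step = 6, count = 2
Loop ends.

Final answer: 2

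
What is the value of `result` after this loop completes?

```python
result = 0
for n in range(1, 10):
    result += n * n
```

Let's trace through this code step by step.

Initialize: result = 0
Entering loop: for n in range(1, 10):
After iteration 1: n = 1, result = 1
After iteration 2: n = 2, result = 5
After iteration 3: n = 3, result = 14
After iteration 4: n = 4, result = 30
After iteration 5: n = 5, result = 55
After iteration 6: n = 6, result = 91
After iteration 7: n = 7, result = 140
After iteration 8: n = 8, result = 204
After iteration 9: n = 9, result = 285
Loop ends.

Final answer: 285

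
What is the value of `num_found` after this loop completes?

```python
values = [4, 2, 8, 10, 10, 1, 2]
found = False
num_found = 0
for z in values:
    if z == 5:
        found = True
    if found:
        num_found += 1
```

Let's trace through this code step by step.

Initialize: values = [4, 2, 8, 10, 10, 1, 2]
Initialize: found = False
Initialize: num_found = 0
Entering loop: for z in values:
After iteration 1: z = 4, num_found = 0
After iteration 2: z = 2, num_found = 0
After iteration 3: z = 8, num_found = 0
After iteration 4: z = 10, num_found = 0
After iteration 5: z = 10, num_found = 0
After iteration 6: z = 1, num_found = 0
After iteration 7: z = 2, num_found = 0
Loop ends.

Final answer: 0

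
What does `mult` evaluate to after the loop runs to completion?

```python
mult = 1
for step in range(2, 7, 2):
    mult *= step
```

Let's trace through this code step by step.

Initialize: mult = 1
Entering loop: for step in range(2, 7, 2):
After iteration 1: step = 2, mult = 2
After iteration 2: step = 4, mult = 8
After iteration 3: step = 6, mult = 48
Loop ends.

Final answer: 48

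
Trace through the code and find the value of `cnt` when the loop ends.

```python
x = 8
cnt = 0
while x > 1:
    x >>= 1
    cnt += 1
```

Let's trace through this code step by step.

Initialize: x = 8
Initialize: cnt = 0
Entering loop: while x > 1:
After iteration 1: x = 4, cnt = 1
After iteration 2: x = 2, cnt = 2
After iteration 3: x = 1, cnt = 3
Loop ends.

Final answer: 3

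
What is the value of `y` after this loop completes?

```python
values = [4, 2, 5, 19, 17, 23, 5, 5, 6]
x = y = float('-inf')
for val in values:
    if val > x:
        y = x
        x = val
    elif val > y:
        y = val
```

Let's trace through this code step by step.

Initialize: values = [4, 2, 5, 19, 17, 23, 5, 5, 6]
Initialize: x = -inf
Initialize: y = -inf
Entering loop: for val in values:
After iteration 1: val = 4, x = 4, y = -inf
After iteration 2: val = 2, x = 4, y = 2
After iteration 3: val = 5, x = 5, y = 4
After iteration 4: val = 19, x = 19, y = 5
After iteration 5: val = 17, x = 19, y = 17
After iteration 6: val = 23, x = 23, y = 19
After iteration 7: val = 5, x = 23, y = 19
After iteration 8: val = 5, x = 23, y = 19
After iteration 9: val = 6, x = 23, y = 19
Loop ends.

Final answer: 19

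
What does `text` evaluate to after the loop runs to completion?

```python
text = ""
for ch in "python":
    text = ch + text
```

Let's trace through this code step by step.

Initialize: text = ''
Entering loop: for ch in "python":
After iteration 1: ch = 'p', text = 'p'
After iteration 2: ch = 'y', text = 'yp'
After iteration 3: ch = 't', text = 'typ'
After iteration 4: ch = 'h', text = 'htyp'
After iteration 5: ch = 'o', text = 'ohtyp'
After iteration 6: ch = 'n', text = 'nohtyp'
Loop ends.

Final answer: 'nohtyp'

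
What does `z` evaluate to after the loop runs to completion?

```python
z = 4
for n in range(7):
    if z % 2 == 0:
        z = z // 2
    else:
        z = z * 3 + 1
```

Let's trace through this code step by step.

Initialize: z = 4
Entering loop: for n in range(7):
After iteration 1: n = 0, z = 2
After iteration 2: n = 1, z = 1
After iteration 3: n = 2, z = 4
After iteration 4: n = 3, z = 2
After iteration 5: n = 4, z = 1
After iteration 6: n = 5, z = 4
After iteration 7: n = 6, z = 2
Loop ends.

Final answer: 2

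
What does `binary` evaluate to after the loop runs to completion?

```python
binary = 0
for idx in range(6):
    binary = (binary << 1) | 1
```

Let's trace through this code step by step.

Initialize: binary = 0
Entering loop: for idx in range(6):
After iteration 1: idx = 0, binary = 1
After iteration 2: idx = 1, binary = 3
After iteration 3: idx = 2, binary = 7
After iteration 4: idx = 3, binary = 15
After iteration 5: idx = 4, binary = 31
After iteration 6: idx = 5, binary = 63
Loop ends.

Final answer: 63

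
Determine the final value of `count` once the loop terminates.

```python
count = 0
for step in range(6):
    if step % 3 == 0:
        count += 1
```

Let's trace through this code step by step.

Initialize: count = 0
Entering loop: for step in range(6):
After iteration 1: step = 0, count = 1
After iteration 2: step = 1, count = 1
After iteration 3: step = 2, count = 1
After iteration 4: step = 3, count = 2
After iteration 5: step = 4, count = 2
After iteration 6: step = 5, count = 2
Loop ends.

Final answer: 2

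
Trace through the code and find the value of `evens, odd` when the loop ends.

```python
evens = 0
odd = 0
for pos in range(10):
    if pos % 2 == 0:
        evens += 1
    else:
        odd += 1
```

Let's trace through this code step by step.

Initialize: evens = 0
Initialize: odd = 0
Entering loop: for pos in range(10):
After iteration 1: pos = 0, evens = 1, odd = 0
After iteration 2: pos = 1, evens = 1, odd = 1
After iteration 3: pos = 2, evens = 2, odd = 1
After iteration 4: pos = 3, evens = 2, odd = 2
After iteration 5: pos = 4, evens = 3, odd = 2
After iteration 6: pos = 5, evens = 3, odd = 3
After iteration 7: pos = 6, evens = 4, odd = 3
After iteration 8: pos = 7, evens = 4, odd = 4
After iteration 9: pos = 8, evens = 5, odd = 4
After iteration 10: pos = 9, evens = 5, odd = 5
Loop ends.

Final answer: 5, 5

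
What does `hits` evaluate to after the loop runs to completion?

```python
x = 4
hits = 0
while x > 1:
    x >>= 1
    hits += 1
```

Let's trace through this code step by step.

Initialize: x = 4
Initialize: hits = 0
Entering loop: while x > 1:
After iteration 1: x = 2, hits = 1
After iteration 2: x = 1, hits = 2
Loop ends.

Final answer: 2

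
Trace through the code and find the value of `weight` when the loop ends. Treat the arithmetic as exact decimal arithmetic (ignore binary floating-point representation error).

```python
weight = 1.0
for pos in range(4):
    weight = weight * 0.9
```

Let's trace through this code step by step.

Initialize: weight = 1.0
Entering loop: for pos in range(4):
After iteration 1: pos = 0, weight = 0.9
After iteration 2: pos = 1, weight = 0.81
After iteration 3: pos = 2, weight = 0.729
After iteration 4: pos = 3, weight = 0.6561
Loop ends.

Final answer: 0.6561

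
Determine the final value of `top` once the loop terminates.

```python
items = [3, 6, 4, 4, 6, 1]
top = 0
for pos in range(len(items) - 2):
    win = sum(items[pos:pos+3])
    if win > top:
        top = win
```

Let's trace through this code step by step.

Initialize: items = [3, 6, 4, 4, 6, 1]
Initialize: top = 0
Entering loop: for pos in range(len(items) - 2):
After iteration 1: pos = 0, top = 13, win = 13
After iteration 2: pos = 1, top = 14, win = 14
After iteration 3: pos = 2, top = 14, win = 14
After iteration 4: pos = 3, top = 14, win = 11
Loop ends.

Final answer: 14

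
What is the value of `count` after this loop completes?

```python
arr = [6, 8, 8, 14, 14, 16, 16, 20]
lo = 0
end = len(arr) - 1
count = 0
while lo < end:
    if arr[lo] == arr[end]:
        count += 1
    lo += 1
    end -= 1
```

Let's trace through this code step by step.

Initialize: arr = [6, 8, 8, 14, 14, 16, 16, 20]
Initialize: lo = 0
Initialize: end = 7
Initialize: count = 0
Entering loop: while lo < end:
After iteration 1: lo = 1, end = 6, count = 0
After iteration 2: lo = 2, end = 5, count = 0
After iteration 3: lo = 3, end = 4, count = 0
After iteration 4: lo = 4, end = 3, count = 1
Loop ends.

Final answer: 1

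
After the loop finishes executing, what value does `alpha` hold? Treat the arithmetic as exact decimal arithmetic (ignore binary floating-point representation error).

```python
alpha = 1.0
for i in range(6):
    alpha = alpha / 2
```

Let's trace through this code step by step.

Initialize: alpha = 1.0
Entering loop: for i in range(6):
After iteration 1: i = 0, alpha = 0.5
After iteration 2: i = 1, alpha = 0.25
After iteration 3: i = 2, alpha = 0.125
After iteration 4: i = 3, alpha = 0.0625
After iteration 5: i = 4, alpha = 0.03125
After iteration 6: i = 5, alpha = 0.015625
Loop ends.

Final answer: 0.015625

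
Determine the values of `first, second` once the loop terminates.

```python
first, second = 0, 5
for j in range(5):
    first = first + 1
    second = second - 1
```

Let's trace through this code step by step.

Initialize: first = 0
Initialize: second = 5
Entering loop: for j in range(5):
After iteration 1: j = 0, first = 1, second = 4
After iteration 2: j = 1, first = 2, second = 3
After iteration 3: j = 2, first = 3, second = 2
After iteration 4: j = 3, first = 4, second = 1
After iteration 5: j = 4, first = 5, second = 0
Loop ends.

Final answer: 5, 0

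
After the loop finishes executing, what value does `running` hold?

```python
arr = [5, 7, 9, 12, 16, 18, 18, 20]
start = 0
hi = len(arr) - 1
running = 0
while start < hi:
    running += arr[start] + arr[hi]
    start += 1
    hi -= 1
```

Let's trace through this code step by step.

Initialize: arr = [5, 7, 9, 12, 16, 18, 18, 20]
Initialize: start = 0
Initialize: hi = 7
Initialize: running = 0
Entering loop: while start < hi:
After iteration 1: start = 1, hi = 6, running = 25
After iteration 2: start = 2, hi = 5, running = 50
After iteration 3: start = 3, hi = 4, running = 77
After iteration 4: start = 4, hi = 3, running = 105
Loop ends.

Final answer: 105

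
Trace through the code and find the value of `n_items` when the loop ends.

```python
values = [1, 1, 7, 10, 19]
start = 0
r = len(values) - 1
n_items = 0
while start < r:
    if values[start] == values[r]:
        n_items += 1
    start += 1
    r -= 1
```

Let's trace through this code step by step.

Initialize: values = [1, 1, 7, 10, 19]
Initialize: start = 0
Initialize: r = 4
Initialize: n_items = 0
Entering loop: while start < r:
After iteration 1: start = 1, r = 3, n_items = 0
After iteration 2: start = 2, r = 2, n_items = 0
Loop ends.

Final answer: 0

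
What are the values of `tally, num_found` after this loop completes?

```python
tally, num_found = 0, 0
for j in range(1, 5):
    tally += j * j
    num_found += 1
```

Let's trace through this code step by step.

Initialize: tally = 0
Initialize: num_found = 0
Entering loop: for j in range(1, 5):
After iteration 1: j = 1, tally = 1, num_found = 1
After iteration 2: j = 2, tally = 5, num_found = 2
After iteration 3: j = 3, tally = 14, num_found = 3
After iteration 4: j = 4, tally = 30, num_found = 4
Loop ends.

Final answer: 30, 4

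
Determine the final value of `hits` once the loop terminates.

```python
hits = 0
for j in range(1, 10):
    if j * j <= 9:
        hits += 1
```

Let's trace through this code step by step.

Initialize: hits = 0
Entering loop: for j in range(1, 10):
After iteration 1: j = 1, hits = 1
After iteration 2: j = 2, hits = 2
After iteration 3: j = 3, hits = 3
After iteration 4: j = 4, hits = 3
After iteration 5: j = 5, hits = 3
After iteration 6: j = 6, hits = 3
After iteration 7: j = 7, hits = 3
After iteration 8: j = 8, hits = 3
After iteration 9: j = 9, hits = 3
Loop ends.

Final answer: 3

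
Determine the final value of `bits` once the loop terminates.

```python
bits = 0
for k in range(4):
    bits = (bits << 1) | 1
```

Let's trace through this code step by step.

Initialize: bits = 0
Entering loop: for k in range(4):
After iteration 1: k = 0, bits = 1
After iteration 2: k = 1, bits = 3
After iteration 3: k = 2, bits = 7
After iteration 4: k = 3, bits = 15
Loop ends.

Final answer: 15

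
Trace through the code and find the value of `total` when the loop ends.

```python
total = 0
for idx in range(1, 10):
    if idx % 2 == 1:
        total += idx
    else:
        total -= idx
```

Let's trace through this code step by step.

Initialize: total = 0
Entering loop: for idx in range(1, 10):
After iteration 1: idx = 1, total = 1
After iteration 2: idx = 2, total = -1
After iteration 3: idx = 3, total = 2
After iteration 4: idx = 4, total = -2
After iteration 5: idx = 5, total = 3
After iteration 6: idx = 6, total = -3
After iteration 7: idx = 7, total = 4
After iteration 8: idx = 8, total = -4
After iteration 9: idx = 9, total = 5
Loop ends.

Final answer: 5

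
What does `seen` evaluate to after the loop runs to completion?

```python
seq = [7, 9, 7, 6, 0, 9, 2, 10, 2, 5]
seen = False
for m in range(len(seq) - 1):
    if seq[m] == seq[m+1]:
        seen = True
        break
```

Let's trace through this code step by step.

Initialize: seq = [7, 9, 7, 6, 0, 9, 2, 10, 2, 5]
Initialize: seen = False
Entering loop: for m in range(len(seq) - 1):
After iteration 1: m = 0, seen = False
After iteration 2: m = 1, seen = False
After iteration 3: m = 2, seen = False
After iteration 4: m = 3, seen = False
After iteration 5: m = 4, seen = False
After iteration 6: m = 5, seen = False
After iteration 7: m = 6, seen = False
After iteration 8: m = 7, seen = False
After iteration 9: m = 8, seen = False
Loop ends.

Final answer: False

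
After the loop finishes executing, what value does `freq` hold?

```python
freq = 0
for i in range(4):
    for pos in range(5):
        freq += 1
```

Let's trace through this code step by step.

Initialize: freq = 0
Entering loop: for i in range(4):
After iteration 1: i = 0, freq = 5
After iteration 2: i = 1, freq = 10
After iteration 3: i = 2, freq = 15
After iteration 4: i = 3, freq = 20
Loop ends.

Final answer: 20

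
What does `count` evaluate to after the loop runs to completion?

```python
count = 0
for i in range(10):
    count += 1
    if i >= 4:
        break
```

Let's trace through this code step by step.

Initialize: count = 0
Entering loop: for i in range(10):
After iteration 1: i = 0, count = 1
After iteration 2: i = 1, count = 2
After iteration 3: i = 2, count = 3
After iteration 4: i = 3, count = 4
After iteration 5: i = 4, count = 5
Loop ends.

Final answer: 5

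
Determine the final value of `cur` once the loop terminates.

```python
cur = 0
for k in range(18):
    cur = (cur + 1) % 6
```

Let's trace through this code step by step.

Initialize: cur = 0
Entering loop: for k in range(18):
After iteration 1: k = 0, cur = 1
After iteration 2: k = 1, cur = 2
After iteration 3: k = 2, cur = 3
After iteration 4: k = 3, cur = 4
After iteration 5: k = 4, cur = 5
After iteration 6: k = 5, cur = 0
After iteration 7: k = 6, cur = 1
After iteration 8: k = 7, cur = 2
After iteration 9: k = 8, cur = 3
After iteration 10: k = 9, cur = 4
After iteration 11: k = 10, cur = 5
After iteration 12: k = 11, cur = 0
After iteration 13: k = 12, cur = 1
After iteration 14: k = 13, cur = 2
After iteration 15: k = 14, cur = 3
After iteration 16: k = 15, cur = 4
After iteration 17: k = 16, cur = 5
After iteration 18: k = 17, cur = 0
Loop ends.

Final answer: 0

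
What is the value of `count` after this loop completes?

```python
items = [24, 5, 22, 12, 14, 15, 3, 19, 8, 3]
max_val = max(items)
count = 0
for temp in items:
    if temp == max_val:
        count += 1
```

Let's trace through this code step by step.

Initialize: items = [24, 5, 22, 12, 14, 15, 3, 19, 8, 3]
Initialize: max_val = 24
Initialize: count = 0
Entering loop: for temp in items:
After iteration 1: temp = 24, count = 1
After iteration 2: temp = 5, count = 1
After iteration 3: temp = 22, count = 1
After iteration 4: temp = 12, count = 1
After iteration 5: temp = 14, count = 1
After iteration 6: temp = 15, count = 1
After iteration 7: temp = 3, count = 1
After iteration 8: temp = 19, count = 1
After iteration 9: temp = 8, count = 1
After iteration 10: temp = 3, count = 1
Loop ends.

Final answer: 1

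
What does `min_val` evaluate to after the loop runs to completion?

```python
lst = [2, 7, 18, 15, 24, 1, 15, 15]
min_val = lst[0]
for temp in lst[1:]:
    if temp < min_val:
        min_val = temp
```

Let's trace through this code step by step.

Initialize: lst = [2, 7, 18, 15, 24, 1, 15, 15]
Initialize: min_val = 2
Entering loop: for temp in lst[1:]:
After iteration 1: temp = 7, min_val = 2
After iteration 2: temp = 18, min_val = 2
After iteration 3: temp = 15, min_val = 2
After iteration 4: temp = 24, min_val = 2
After iteration 5: temp = 1, min_val = 1
After iteration 6: temp = 15, min_val = 1
After iteration 7: temp = 15, min_val = 1
Loop ends.

Final answer: 1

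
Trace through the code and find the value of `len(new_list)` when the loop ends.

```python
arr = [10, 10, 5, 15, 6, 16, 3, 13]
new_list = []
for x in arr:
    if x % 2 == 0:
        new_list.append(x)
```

Let's trace through this code step by step.

Initialize: arr = [10, 10, 5, 15, 6, 16, 3, 13]
Initialize: new_list = []
Entering loop: for x in arr:
After iteration 1: x = 10, new_list = [10]
After iteration 2: x = 10, new_list = [10, 10]
After iteration 3: x = 5, new_list = [10, 10]
After iteration 4: x = 15, new_list = [10, 10]
After iteration 5: x = 6, new_list = [10, 10, 6]
After iteration 6: x = 16, new_list = [10, 10, 6, 16]
After iteration 7: x = 3, new_list = [10, 10, 6, 16]
After iteration 8: x = 13, new_list = [10, 10, 6, 16]
Loop ends.
len(new_list) = 4

Final answer: 4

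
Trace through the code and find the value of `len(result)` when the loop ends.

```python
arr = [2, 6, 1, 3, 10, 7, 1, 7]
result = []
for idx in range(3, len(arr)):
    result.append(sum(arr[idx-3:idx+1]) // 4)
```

Let's trace through this code step by step.

Initialize: arr = [2, 6, 1, 3, 10, 7, 1, 7]
Initialize: result = []
Entering loop: for idx in range(3, len(arr)):
After iteration 1: idx = 3, result = [3]
After iteration 2: idx = 4, result = [3, 5]
After iteration 3: idx = 5, result = [3, 5, 5]
After iteration 4: idx = 6, result = [3, 5, 5, 5]
After iteration 5: idx = 7, result = [3, 5, 5, 5, 6]
Loop ends.
len(result) = 5

Final answer: 5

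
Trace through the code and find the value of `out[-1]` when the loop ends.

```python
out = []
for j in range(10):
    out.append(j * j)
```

Let's trace through this code step by step.

Initialize: out = []
Entering loop: for j in range(10):
After iteration 1: j = 0, out = [0]
After iteration 2: j = 1, out = [0, 1]
After iteration 3: j = 2, out = [0, 1, 4]
After iteration 4: j = 3, out = [0, 1, 4, 9]
After iteration 5: j = 4, out = [0, 1, 4, 9, 16]
After iteration 6: j = 5, out = [0, 1, 4, 9, 16, 25]
After iteration 7: j = 6, out = [0, 1, 4, 9, 16, 25, 36]
After iteration 8: j = 7, out = [0, 1, 4, 9, 16, 25, 36, 49]
After iteration 9: j = 8, out = [0, 1, 4, 9, 16, 25, 36, 49, 64]
After iteration 10: j = 9, out = [0, 1, 4, 9, 16, 25, 36, 49, 64, 81]
Loop ends.
out[-1] = 81

Final answer: 81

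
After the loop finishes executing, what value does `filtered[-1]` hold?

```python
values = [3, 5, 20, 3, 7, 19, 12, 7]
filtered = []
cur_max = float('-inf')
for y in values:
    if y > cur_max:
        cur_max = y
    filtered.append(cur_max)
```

Let's trace through this code step by step.

Initialize: values = [3, 5, 20, 3, 7, 19, 12, 7]
Initialize: filtered = []
Initialize: cur_max = -inf
Entering loop: for y in values:
After iteration 1: y = 3, filtered = [3], cur_max = 3
After iteration 2: y = 5, filtered = [3, 5], cur_max = 5
After iteration 3: y = 20, filtered = [3, 5, 20], cur_max = 20
After iteration 4: y = 3, filtered = [3, 5, 20, 20], cur_max = 20
After iteration 5: y = 7, filtered = [3, 5, 20, 20, 20], cur_max = 20
After iteration 6: y = 19, filtered = [3, 5, 20, 20, 20, 20], cur_max = 20
After iteration 7: y = 12, filtered = [3, 5, 20, 20, 20, 20, 20], cur_max = 20
After iteration 8: y = 7, filtered = [3, 5, 20, 20, 20, 20, 20, 20], cur_max = 20
Loop ends.
filtered[-1] = 20

Final answer: 20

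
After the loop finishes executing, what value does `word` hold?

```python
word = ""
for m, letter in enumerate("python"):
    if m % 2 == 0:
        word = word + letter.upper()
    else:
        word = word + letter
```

Let's trace through this code step by step.

Initialize: word = ''
Entering loop: for m, letter in enumerate("python"):
After iteration 1: m = 0, letter = 'p', word = 'P'
After iteration 2: m = 1, letter = 'y', word = 'Py'
After iteration 3: m = 2, letter = 't', word = 'PyT'
After iteration 4: m = 3, letter = 'h', word = 'PyTh'
After iteration 5: m = 4, letter = 'o', word = 'PyThO'
After iteration 6: m = 5, letter = 'n', word = 'PyThOn'
Loop ends.

Final answer: 'PyThOn'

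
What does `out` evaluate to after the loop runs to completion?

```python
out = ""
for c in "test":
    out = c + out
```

Let's trace through this code step by step.

Initialize: out = ''
Entering loop: for c in "test":
After iteration 1: c = 't', out = 't'
After iteration 2: c = 'e', out = 'et'
After iteration 3: c = 's', out = 'set'
After iteration 4: c = 't', out = 'tset'
Loop ends.

Final answer: 'tset'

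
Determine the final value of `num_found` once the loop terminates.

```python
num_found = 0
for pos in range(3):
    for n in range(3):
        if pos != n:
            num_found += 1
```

Let's trace through this code step by step.

Initialize: num_found = 0
Entering loop: for pos in range(3):
After iteration 1: pos = 0, num_found = 2
After iteration 2: pos = 1, num_found = 4
After iteration 3: pos = 2, num_found = 6
Loop ends.

Final answer: 6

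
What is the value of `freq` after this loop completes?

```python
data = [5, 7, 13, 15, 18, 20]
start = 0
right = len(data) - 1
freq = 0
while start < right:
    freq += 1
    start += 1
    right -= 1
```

Let's trace through this code step by step.

Initialize: data = [5, 7, 13, 15, 18, 20]
Initialize: start = 0
Initialize: right = 5
Initialize: freq = 0
Entering loop: while start < right:
After iteration 1: start = 1, right = 4, freq = 1
After iteration 2: start = 2, right = 3, freq = 2
After iteration 3: start = 3, right = 2, freq = 3
Loop ends.

Final answer: 3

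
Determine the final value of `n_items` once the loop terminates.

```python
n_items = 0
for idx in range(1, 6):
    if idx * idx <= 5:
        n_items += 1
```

Let's trace through this code step by step.

Initialize: n_items = 0
Entering loop: for idx in range(1, 6):
After iteration 1: idx = 1, n_items = 1
After iteration 2: idx = 2, n_items = 2
After iteration 3: idx = 3, n_items = 2
After iteration 4: idx = 4, n_items = 2
After iteration 5: idx = 5, n_items = 2
Loop ends.

Final answer: 2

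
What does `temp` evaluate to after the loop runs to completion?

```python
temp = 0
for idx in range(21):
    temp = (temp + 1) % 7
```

Let's trace through this code step by step.

Initialize: temp = 0
Entering loop: for idx in range(21):
After iteration 1: idx = 0, temp = 1
After iteration 2: idx = 1, temp = 2
After iteration 3: idx = 2, temp = 3
After iteration 4: idx = 3, temp = 4
After iteration 5: idx = 4, temp = 5
After iteration 6: idx = 5, temp = 6
After iteration 7: idx = 6, temp = 0
After iteration 8: idx = 7, temp = 1
After iteration 9: idx = 8, temp = 2
After iteration 10: idx = 9, temp = 3
After iteration 11: idx = 10, temp = 4
After iteration 12: idx = 11, temp = 5
After iteration 13: idx = 12, temp = 6
After iteration 14: idx = 13, temp = 0
After iteration 15: idx = 14, temp = 1
After iteration 16: idx = 15, temp = 2
After iteration 17: idx = 16, temp = 3
After iteration 18: idx = 17, temp = 4
After iteration 19: idx = 18, temp = 5
After iteration 20: idx = 19, temp = 6
After iteration 21: idx = 20, temp = 0
Loop ends.

Final answer: 0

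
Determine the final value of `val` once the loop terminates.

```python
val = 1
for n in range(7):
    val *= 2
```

Let's trace through this code step by step.

Initialize: val = 1
Entering loop: for n in range(7):
After iteration 1: n = 0, val = 2
After iteration 2: n = 1, val = 4
After iteration 3: n = 2, val = 8
After iteration 4: n = 3, val = 16
After iteration 5: n = 4, val = 32
After iteration 6: n = 5, val = 64
After iteration 7: n = 6, val = 128
Loop ends.

Final answer: 128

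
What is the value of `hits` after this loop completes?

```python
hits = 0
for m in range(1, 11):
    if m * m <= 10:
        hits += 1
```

Let's trace through this code step by step.

Initialize: hits = 0
Entering loop: for m in range(1, 11):
After iteration 1: m = 1, hits = 1
After iteration 2: m = 2, hits = 2
After iteration 3: m = 3, hits = 3
After iteration 4: m = 4, hits = 3
After iteration 5: m = 5, hits = 3
After iteration 6: m = 6, hits = 3
After iteration 7: m = 7, hits = 3
After iteration 8: m = 8, hits = 3
After iteration 9: m = 9, hits = 3
After iteration 10: m = 10, hits = 3
Loop ends.

Final answer: 3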